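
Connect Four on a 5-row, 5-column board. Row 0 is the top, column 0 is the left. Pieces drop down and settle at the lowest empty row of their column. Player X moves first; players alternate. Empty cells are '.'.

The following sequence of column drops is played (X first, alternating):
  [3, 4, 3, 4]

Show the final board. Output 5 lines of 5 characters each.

Move 1: X drops in col 3, lands at row 4
Move 2: O drops in col 4, lands at row 4
Move 3: X drops in col 3, lands at row 3
Move 4: O drops in col 4, lands at row 3

Answer: .....
.....
.....
...XO
...XO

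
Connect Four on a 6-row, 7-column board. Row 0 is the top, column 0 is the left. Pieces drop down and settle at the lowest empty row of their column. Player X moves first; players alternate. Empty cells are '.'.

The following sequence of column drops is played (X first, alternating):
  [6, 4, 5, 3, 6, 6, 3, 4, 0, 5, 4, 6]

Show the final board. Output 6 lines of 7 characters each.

Answer: .......
.......
......O
....X.O
...XOOX
X..OOXX

Derivation:
Move 1: X drops in col 6, lands at row 5
Move 2: O drops in col 4, lands at row 5
Move 3: X drops in col 5, lands at row 5
Move 4: O drops in col 3, lands at row 5
Move 5: X drops in col 6, lands at row 4
Move 6: O drops in col 6, lands at row 3
Move 7: X drops in col 3, lands at row 4
Move 8: O drops in col 4, lands at row 4
Move 9: X drops in col 0, lands at row 5
Move 10: O drops in col 5, lands at row 4
Move 11: X drops in col 4, lands at row 3
Move 12: O drops in col 6, lands at row 2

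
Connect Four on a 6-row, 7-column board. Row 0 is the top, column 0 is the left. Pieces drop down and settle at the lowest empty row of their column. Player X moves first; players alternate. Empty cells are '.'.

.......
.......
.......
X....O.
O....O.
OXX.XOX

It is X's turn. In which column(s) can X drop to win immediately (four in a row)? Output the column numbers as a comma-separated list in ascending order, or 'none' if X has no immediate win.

Answer: 3

Derivation:
col 0: drop X → no win
col 1: drop X → no win
col 2: drop X → no win
col 3: drop X → WIN!
col 4: drop X → no win
col 5: drop X → no win
col 6: drop X → no win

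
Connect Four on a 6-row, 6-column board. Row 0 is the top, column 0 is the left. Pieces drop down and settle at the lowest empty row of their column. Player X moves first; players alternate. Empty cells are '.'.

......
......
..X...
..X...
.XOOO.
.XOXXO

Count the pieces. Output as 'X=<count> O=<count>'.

X=6 O=5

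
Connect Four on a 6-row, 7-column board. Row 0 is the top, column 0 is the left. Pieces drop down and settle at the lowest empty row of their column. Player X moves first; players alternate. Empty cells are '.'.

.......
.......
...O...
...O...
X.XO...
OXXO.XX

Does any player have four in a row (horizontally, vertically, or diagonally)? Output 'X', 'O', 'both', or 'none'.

O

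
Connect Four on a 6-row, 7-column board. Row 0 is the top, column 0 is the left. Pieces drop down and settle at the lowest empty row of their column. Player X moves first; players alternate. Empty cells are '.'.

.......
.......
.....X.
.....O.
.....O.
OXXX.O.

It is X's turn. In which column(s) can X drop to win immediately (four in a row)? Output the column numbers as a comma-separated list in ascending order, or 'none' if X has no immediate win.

Answer: 4

Derivation:
col 0: drop X → no win
col 1: drop X → no win
col 2: drop X → no win
col 3: drop X → no win
col 4: drop X → WIN!
col 5: drop X → no win
col 6: drop X → no win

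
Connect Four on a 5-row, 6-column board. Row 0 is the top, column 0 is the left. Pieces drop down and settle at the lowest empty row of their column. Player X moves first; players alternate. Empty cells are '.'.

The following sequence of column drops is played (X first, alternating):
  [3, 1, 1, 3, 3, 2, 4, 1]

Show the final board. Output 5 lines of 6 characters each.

Answer: ......
......
.O.X..
.X.O..
.OOXX.

Derivation:
Move 1: X drops in col 3, lands at row 4
Move 2: O drops in col 1, lands at row 4
Move 3: X drops in col 1, lands at row 3
Move 4: O drops in col 3, lands at row 3
Move 5: X drops in col 3, lands at row 2
Move 6: O drops in col 2, lands at row 4
Move 7: X drops in col 4, lands at row 4
Move 8: O drops in col 1, lands at row 2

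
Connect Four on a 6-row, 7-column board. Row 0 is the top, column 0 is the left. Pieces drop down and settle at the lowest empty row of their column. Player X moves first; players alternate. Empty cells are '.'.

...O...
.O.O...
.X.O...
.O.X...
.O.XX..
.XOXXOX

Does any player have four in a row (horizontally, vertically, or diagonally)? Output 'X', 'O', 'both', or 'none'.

none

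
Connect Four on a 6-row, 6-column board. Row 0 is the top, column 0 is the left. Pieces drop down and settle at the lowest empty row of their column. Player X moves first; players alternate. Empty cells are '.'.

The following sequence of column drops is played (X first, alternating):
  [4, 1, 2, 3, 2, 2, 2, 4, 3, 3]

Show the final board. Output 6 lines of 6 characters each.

Move 1: X drops in col 4, lands at row 5
Move 2: O drops in col 1, lands at row 5
Move 3: X drops in col 2, lands at row 5
Move 4: O drops in col 3, lands at row 5
Move 5: X drops in col 2, lands at row 4
Move 6: O drops in col 2, lands at row 3
Move 7: X drops in col 2, lands at row 2
Move 8: O drops in col 4, lands at row 4
Move 9: X drops in col 3, lands at row 4
Move 10: O drops in col 3, lands at row 3

Answer: ......
......
..X...
..OO..
..XXO.
.OXOX.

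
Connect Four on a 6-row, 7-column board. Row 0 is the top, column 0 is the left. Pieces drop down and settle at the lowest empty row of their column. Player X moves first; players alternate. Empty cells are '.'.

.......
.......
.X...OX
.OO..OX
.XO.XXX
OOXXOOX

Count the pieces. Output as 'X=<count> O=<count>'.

X=10 O=9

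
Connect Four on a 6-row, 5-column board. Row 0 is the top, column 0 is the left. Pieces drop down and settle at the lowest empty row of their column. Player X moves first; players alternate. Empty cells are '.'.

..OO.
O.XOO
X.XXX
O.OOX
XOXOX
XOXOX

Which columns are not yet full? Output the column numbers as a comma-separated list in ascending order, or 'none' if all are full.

col 0: top cell = '.' → open
col 1: top cell = '.' → open
col 2: top cell = 'O' → FULL
col 3: top cell = 'O' → FULL
col 4: top cell = '.' → open

Answer: 0,1,4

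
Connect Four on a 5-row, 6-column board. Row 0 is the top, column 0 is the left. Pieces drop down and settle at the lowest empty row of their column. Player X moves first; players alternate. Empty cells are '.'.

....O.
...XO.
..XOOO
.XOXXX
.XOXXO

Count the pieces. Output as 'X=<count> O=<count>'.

X=9 O=8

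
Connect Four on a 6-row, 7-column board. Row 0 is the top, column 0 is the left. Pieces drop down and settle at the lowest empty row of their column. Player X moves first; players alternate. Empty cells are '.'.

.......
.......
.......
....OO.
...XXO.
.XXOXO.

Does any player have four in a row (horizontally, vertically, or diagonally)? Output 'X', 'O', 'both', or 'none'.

none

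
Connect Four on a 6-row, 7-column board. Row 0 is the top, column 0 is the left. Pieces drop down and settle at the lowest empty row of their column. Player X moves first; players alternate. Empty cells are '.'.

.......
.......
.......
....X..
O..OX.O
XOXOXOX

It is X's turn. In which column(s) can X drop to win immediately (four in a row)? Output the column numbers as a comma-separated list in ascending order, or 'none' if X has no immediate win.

Answer: 4

Derivation:
col 0: drop X → no win
col 1: drop X → no win
col 2: drop X → no win
col 3: drop X → no win
col 4: drop X → WIN!
col 5: drop X → no win
col 6: drop X → no win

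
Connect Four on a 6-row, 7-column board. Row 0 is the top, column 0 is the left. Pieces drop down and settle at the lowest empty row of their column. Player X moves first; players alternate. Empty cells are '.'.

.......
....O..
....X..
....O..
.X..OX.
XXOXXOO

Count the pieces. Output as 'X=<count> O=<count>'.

X=7 O=6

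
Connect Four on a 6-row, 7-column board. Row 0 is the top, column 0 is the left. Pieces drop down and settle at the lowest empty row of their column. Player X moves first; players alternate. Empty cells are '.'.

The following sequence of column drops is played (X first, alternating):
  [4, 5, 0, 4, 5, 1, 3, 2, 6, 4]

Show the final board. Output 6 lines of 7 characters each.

Answer: .......
.......
.......
....O..
....OX.
XOOXXOX

Derivation:
Move 1: X drops in col 4, lands at row 5
Move 2: O drops in col 5, lands at row 5
Move 3: X drops in col 0, lands at row 5
Move 4: O drops in col 4, lands at row 4
Move 5: X drops in col 5, lands at row 4
Move 6: O drops in col 1, lands at row 5
Move 7: X drops in col 3, lands at row 5
Move 8: O drops in col 2, lands at row 5
Move 9: X drops in col 6, lands at row 5
Move 10: O drops in col 4, lands at row 3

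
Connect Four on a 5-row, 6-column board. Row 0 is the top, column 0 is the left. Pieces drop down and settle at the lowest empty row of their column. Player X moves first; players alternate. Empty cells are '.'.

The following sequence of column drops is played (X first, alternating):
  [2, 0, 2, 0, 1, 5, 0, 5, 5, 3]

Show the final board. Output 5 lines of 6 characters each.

Move 1: X drops in col 2, lands at row 4
Move 2: O drops in col 0, lands at row 4
Move 3: X drops in col 2, lands at row 3
Move 4: O drops in col 0, lands at row 3
Move 5: X drops in col 1, lands at row 4
Move 6: O drops in col 5, lands at row 4
Move 7: X drops in col 0, lands at row 2
Move 8: O drops in col 5, lands at row 3
Move 9: X drops in col 5, lands at row 2
Move 10: O drops in col 3, lands at row 4

Answer: ......
......
X....X
O.X..O
OXXO.O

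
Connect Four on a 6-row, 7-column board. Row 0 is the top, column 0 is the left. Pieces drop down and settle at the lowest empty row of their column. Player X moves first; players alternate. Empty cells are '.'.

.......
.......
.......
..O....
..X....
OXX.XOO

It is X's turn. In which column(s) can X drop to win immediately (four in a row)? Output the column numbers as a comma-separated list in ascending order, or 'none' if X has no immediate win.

Answer: 3

Derivation:
col 0: drop X → no win
col 1: drop X → no win
col 2: drop X → no win
col 3: drop X → WIN!
col 4: drop X → no win
col 5: drop X → no win
col 6: drop X → no win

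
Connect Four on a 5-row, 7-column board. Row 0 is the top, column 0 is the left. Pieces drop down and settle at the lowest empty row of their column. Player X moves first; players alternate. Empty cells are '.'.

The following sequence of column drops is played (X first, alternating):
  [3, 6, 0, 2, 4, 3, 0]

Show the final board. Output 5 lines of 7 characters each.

Answer: .......
.......
.......
X..O...
X.OXX.O

Derivation:
Move 1: X drops in col 3, lands at row 4
Move 2: O drops in col 6, lands at row 4
Move 3: X drops in col 0, lands at row 4
Move 4: O drops in col 2, lands at row 4
Move 5: X drops in col 4, lands at row 4
Move 6: O drops in col 3, lands at row 3
Move 7: X drops in col 0, lands at row 3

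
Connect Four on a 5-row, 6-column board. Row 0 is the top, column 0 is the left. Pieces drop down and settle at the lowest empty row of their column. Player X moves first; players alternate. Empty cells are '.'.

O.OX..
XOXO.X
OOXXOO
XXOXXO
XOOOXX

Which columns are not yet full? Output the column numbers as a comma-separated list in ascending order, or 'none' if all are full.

Answer: 1,4,5

Derivation:
col 0: top cell = 'O' → FULL
col 1: top cell = '.' → open
col 2: top cell = 'O' → FULL
col 3: top cell = 'X' → FULL
col 4: top cell = '.' → open
col 5: top cell = '.' → open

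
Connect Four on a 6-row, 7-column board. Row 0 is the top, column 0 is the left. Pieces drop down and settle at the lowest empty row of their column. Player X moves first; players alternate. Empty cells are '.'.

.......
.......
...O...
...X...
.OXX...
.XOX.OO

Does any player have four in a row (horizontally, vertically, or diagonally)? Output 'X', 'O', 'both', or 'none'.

none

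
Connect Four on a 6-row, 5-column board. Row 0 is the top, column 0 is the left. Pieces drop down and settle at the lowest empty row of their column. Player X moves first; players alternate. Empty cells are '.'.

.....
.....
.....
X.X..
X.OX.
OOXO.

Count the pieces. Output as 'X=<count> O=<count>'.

X=5 O=4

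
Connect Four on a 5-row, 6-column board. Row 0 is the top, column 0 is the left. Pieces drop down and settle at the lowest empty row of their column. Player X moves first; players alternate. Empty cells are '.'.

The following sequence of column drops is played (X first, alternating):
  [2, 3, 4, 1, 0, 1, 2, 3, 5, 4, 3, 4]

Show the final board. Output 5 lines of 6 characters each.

Answer: ......
......
...XO.
.OXOO.
XOXOXX

Derivation:
Move 1: X drops in col 2, lands at row 4
Move 2: O drops in col 3, lands at row 4
Move 3: X drops in col 4, lands at row 4
Move 4: O drops in col 1, lands at row 4
Move 5: X drops in col 0, lands at row 4
Move 6: O drops in col 1, lands at row 3
Move 7: X drops in col 2, lands at row 3
Move 8: O drops in col 3, lands at row 3
Move 9: X drops in col 5, lands at row 4
Move 10: O drops in col 4, lands at row 3
Move 11: X drops in col 3, lands at row 2
Move 12: O drops in col 4, lands at row 2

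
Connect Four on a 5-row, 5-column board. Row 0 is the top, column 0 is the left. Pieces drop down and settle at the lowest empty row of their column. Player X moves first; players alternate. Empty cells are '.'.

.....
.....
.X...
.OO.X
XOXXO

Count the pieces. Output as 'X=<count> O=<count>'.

X=5 O=4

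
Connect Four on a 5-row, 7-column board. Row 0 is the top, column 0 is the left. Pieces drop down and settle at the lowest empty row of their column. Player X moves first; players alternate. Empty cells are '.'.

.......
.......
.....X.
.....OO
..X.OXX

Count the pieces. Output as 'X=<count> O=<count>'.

X=4 O=3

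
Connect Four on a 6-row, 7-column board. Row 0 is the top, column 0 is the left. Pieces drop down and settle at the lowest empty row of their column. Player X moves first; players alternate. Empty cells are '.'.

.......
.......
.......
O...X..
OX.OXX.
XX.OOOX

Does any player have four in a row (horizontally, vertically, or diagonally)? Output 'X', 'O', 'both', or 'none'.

none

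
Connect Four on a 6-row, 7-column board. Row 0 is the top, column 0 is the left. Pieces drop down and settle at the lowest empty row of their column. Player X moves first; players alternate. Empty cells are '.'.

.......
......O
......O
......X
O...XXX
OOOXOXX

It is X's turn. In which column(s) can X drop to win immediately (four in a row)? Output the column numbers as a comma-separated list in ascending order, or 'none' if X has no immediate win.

Answer: 3

Derivation:
col 0: drop X → no win
col 1: drop X → no win
col 2: drop X → no win
col 3: drop X → WIN!
col 4: drop X → no win
col 5: drop X → no win
col 6: drop X → no win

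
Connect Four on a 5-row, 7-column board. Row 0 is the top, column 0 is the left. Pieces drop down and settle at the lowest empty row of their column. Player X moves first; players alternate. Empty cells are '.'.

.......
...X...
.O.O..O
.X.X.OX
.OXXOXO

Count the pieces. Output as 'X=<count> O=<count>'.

X=7 O=7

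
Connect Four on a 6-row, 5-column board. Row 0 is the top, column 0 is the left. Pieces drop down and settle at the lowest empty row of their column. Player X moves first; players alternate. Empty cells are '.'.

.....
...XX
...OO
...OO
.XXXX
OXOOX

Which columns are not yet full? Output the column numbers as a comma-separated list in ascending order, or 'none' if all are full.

col 0: top cell = '.' → open
col 1: top cell = '.' → open
col 2: top cell = '.' → open
col 3: top cell = '.' → open
col 4: top cell = '.' → open

Answer: 0,1,2,3,4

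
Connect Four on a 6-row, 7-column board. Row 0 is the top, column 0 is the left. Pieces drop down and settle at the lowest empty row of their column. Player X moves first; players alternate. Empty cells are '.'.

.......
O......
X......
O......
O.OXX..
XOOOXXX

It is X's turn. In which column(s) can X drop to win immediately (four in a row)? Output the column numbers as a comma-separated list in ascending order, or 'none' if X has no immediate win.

col 0: drop X → no win
col 1: drop X → no win
col 2: drop X → no win
col 3: drop X → no win
col 4: drop X → no win
col 5: drop X → no win
col 6: drop X → no win

Answer: none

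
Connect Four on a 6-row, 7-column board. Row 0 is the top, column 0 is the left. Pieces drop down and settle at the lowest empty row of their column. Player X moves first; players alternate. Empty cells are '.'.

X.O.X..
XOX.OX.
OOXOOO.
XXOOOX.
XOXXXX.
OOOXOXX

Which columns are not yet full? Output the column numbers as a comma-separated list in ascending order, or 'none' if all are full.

col 0: top cell = 'X' → FULL
col 1: top cell = '.' → open
col 2: top cell = 'O' → FULL
col 3: top cell = '.' → open
col 4: top cell = 'X' → FULL
col 5: top cell = '.' → open
col 6: top cell = '.' → open

Answer: 1,3,5,6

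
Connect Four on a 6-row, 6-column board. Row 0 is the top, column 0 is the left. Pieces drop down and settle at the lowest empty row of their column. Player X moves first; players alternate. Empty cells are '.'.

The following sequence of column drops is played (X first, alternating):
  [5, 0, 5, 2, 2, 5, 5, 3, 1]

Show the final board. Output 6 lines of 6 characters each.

Move 1: X drops in col 5, lands at row 5
Move 2: O drops in col 0, lands at row 5
Move 3: X drops in col 5, lands at row 4
Move 4: O drops in col 2, lands at row 5
Move 5: X drops in col 2, lands at row 4
Move 6: O drops in col 5, lands at row 3
Move 7: X drops in col 5, lands at row 2
Move 8: O drops in col 3, lands at row 5
Move 9: X drops in col 1, lands at row 5

Answer: ......
......
.....X
.....O
..X..X
OXOO.X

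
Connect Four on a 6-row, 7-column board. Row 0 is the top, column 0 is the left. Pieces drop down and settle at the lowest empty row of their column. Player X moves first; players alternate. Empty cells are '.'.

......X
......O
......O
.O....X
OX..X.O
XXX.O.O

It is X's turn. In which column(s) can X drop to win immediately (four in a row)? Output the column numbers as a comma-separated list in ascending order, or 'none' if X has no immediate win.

col 0: drop X → no win
col 1: drop X → no win
col 2: drop X → no win
col 3: drop X → WIN!
col 4: drop X → no win
col 5: drop X → no win

Answer: 3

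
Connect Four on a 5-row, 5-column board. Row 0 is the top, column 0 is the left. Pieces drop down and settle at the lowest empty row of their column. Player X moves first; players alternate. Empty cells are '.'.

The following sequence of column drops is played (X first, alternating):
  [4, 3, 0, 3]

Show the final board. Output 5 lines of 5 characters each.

Answer: .....
.....
.....
...O.
X..OX

Derivation:
Move 1: X drops in col 4, lands at row 4
Move 2: O drops in col 3, lands at row 4
Move 3: X drops in col 0, lands at row 4
Move 4: O drops in col 3, lands at row 3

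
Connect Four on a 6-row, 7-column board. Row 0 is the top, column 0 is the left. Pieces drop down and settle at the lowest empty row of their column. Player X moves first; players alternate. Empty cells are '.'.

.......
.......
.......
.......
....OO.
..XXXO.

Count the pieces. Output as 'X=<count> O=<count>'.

X=3 O=3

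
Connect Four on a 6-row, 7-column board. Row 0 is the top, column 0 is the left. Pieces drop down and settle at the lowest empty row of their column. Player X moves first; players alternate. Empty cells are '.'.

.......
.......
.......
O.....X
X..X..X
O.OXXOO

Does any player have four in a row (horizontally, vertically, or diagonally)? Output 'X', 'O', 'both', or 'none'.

none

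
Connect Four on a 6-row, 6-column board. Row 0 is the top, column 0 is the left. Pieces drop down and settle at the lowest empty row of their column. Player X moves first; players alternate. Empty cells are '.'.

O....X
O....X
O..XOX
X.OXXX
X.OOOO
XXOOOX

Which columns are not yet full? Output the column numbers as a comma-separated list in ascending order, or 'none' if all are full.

Answer: 1,2,3,4

Derivation:
col 0: top cell = 'O' → FULL
col 1: top cell = '.' → open
col 2: top cell = '.' → open
col 3: top cell = '.' → open
col 4: top cell = '.' → open
col 5: top cell = 'X' → FULL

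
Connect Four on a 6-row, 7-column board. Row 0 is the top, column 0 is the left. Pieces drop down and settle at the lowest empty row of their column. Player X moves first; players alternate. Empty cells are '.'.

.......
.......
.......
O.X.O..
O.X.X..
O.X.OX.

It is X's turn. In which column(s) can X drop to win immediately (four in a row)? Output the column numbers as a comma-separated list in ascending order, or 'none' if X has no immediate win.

Answer: 2

Derivation:
col 0: drop X → no win
col 1: drop X → no win
col 2: drop X → WIN!
col 3: drop X → no win
col 4: drop X → no win
col 5: drop X → no win
col 6: drop X → no win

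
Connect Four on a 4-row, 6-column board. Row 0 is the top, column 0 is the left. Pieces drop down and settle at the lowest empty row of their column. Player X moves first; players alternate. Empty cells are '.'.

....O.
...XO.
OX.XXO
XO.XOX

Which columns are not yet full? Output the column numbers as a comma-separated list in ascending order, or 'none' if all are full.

col 0: top cell = '.' → open
col 1: top cell = '.' → open
col 2: top cell = '.' → open
col 3: top cell = '.' → open
col 4: top cell = 'O' → FULL
col 5: top cell = '.' → open

Answer: 0,1,2,3,5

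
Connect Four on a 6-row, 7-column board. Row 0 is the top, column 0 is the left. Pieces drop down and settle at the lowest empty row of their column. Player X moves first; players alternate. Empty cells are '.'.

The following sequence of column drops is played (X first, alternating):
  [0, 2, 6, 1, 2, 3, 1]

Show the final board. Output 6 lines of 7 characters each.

Move 1: X drops in col 0, lands at row 5
Move 2: O drops in col 2, lands at row 5
Move 3: X drops in col 6, lands at row 5
Move 4: O drops in col 1, lands at row 5
Move 5: X drops in col 2, lands at row 4
Move 6: O drops in col 3, lands at row 5
Move 7: X drops in col 1, lands at row 4

Answer: .......
.......
.......
.......
.XX....
XOOO..X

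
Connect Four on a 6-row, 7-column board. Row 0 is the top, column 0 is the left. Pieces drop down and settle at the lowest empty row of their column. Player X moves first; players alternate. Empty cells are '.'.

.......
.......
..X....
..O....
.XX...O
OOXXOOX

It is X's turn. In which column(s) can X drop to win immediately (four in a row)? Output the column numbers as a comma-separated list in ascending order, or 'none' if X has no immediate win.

col 0: drop X → no win
col 1: drop X → no win
col 2: drop X → no win
col 3: drop X → no win
col 4: drop X → no win
col 5: drop X → no win
col 6: drop X → no win

Answer: none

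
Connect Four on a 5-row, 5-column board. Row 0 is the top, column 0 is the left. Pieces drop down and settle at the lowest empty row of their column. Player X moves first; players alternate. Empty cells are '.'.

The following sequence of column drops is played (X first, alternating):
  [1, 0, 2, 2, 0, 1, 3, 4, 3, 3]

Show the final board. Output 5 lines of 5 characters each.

Answer: .....
.....
...O.
XOOX.
OXXXO

Derivation:
Move 1: X drops in col 1, lands at row 4
Move 2: O drops in col 0, lands at row 4
Move 3: X drops in col 2, lands at row 4
Move 4: O drops in col 2, lands at row 3
Move 5: X drops in col 0, lands at row 3
Move 6: O drops in col 1, lands at row 3
Move 7: X drops in col 3, lands at row 4
Move 8: O drops in col 4, lands at row 4
Move 9: X drops in col 3, lands at row 3
Move 10: O drops in col 3, lands at row 2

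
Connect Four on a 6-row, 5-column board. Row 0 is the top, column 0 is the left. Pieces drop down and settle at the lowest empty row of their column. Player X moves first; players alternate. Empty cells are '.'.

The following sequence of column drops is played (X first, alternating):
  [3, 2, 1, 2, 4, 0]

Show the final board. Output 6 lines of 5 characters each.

Answer: .....
.....
.....
.....
..O..
OXOXX

Derivation:
Move 1: X drops in col 3, lands at row 5
Move 2: O drops in col 2, lands at row 5
Move 3: X drops in col 1, lands at row 5
Move 4: O drops in col 2, lands at row 4
Move 5: X drops in col 4, lands at row 5
Move 6: O drops in col 0, lands at row 5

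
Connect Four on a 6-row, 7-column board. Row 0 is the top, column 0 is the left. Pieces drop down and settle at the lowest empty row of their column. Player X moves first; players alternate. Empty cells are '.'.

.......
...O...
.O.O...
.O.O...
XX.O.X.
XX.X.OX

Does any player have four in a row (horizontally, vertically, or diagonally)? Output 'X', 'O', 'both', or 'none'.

O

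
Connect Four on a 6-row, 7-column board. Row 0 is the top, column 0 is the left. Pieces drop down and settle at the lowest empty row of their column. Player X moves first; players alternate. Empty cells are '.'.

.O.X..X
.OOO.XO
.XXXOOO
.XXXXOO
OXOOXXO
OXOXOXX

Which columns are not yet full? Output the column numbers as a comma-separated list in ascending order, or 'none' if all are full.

col 0: top cell = '.' → open
col 1: top cell = 'O' → FULL
col 2: top cell = '.' → open
col 3: top cell = 'X' → FULL
col 4: top cell = '.' → open
col 5: top cell = '.' → open
col 6: top cell = 'X' → FULL

Answer: 0,2,4,5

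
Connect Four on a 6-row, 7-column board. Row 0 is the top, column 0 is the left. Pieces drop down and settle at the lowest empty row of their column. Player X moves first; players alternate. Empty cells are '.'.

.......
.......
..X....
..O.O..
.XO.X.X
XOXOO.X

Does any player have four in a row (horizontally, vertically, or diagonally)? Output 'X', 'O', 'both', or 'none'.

none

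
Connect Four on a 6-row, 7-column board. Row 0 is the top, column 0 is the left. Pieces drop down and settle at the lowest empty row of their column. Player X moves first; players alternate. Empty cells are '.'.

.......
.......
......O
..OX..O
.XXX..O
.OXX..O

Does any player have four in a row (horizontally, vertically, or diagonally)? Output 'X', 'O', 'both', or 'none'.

O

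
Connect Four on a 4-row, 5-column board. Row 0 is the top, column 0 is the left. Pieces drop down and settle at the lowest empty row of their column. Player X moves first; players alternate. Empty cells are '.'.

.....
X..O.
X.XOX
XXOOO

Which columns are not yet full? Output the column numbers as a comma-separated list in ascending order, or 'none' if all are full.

col 0: top cell = '.' → open
col 1: top cell = '.' → open
col 2: top cell = '.' → open
col 3: top cell = '.' → open
col 4: top cell = '.' → open

Answer: 0,1,2,3,4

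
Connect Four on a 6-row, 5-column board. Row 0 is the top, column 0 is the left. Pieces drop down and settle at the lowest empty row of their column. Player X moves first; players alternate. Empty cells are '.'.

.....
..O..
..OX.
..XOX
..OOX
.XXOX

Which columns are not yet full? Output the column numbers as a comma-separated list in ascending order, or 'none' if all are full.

Answer: 0,1,2,3,4

Derivation:
col 0: top cell = '.' → open
col 1: top cell = '.' → open
col 2: top cell = '.' → open
col 3: top cell = '.' → open
col 4: top cell = '.' → open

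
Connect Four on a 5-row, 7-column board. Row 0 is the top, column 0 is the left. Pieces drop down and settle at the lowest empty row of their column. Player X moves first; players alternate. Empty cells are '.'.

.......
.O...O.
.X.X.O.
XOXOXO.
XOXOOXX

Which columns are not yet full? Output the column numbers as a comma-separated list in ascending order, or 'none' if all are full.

col 0: top cell = '.' → open
col 1: top cell = '.' → open
col 2: top cell = '.' → open
col 3: top cell = '.' → open
col 4: top cell = '.' → open
col 5: top cell = '.' → open
col 6: top cell = '.' → open

Answer: 0,1,2,3,4,5,6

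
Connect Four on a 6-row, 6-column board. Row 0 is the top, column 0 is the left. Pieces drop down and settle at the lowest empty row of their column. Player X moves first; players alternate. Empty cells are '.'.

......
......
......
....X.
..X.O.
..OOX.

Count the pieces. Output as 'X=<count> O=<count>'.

X=3 O=3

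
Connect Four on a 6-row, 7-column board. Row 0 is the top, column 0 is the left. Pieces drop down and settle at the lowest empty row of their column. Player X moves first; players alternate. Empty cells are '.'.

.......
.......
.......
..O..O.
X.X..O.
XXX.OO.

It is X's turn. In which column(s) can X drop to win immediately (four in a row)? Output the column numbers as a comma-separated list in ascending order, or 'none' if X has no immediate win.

Answer: 3

Derivation:
col 0: drop X → no win
col 1: drop X → no win
col 2: drop X → no win
col 3: drop X → WIN!
col 4: drop X → no win
col 5: drop X → no win
col 6: drop X → no win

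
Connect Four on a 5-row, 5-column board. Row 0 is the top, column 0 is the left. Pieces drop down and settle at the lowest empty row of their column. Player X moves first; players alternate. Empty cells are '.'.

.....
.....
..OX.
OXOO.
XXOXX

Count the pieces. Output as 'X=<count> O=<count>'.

X=6 O=5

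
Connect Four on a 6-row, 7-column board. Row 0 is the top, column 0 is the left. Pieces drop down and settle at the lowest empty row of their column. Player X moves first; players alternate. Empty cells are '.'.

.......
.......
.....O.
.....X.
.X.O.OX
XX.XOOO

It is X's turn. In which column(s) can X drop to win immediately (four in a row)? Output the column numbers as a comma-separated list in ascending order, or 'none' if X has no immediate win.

col 0: drop X → no win
col 1: drop X → no win
col 2: drop X → WIN!
col 3: drop X → no win
col 4: drop X → no win
col 5: drop X → no win
col 6: drop X → no win

Answer: 2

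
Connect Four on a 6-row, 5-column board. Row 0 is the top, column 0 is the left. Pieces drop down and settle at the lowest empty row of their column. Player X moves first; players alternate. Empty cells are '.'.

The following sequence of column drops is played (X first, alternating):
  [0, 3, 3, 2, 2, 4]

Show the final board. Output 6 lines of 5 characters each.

Move 1: X drops in col 0, lands at row 5
Move 2: O drops in col 3, lands at row 5
Move 3: X drops in col 3, lands at row 4
Move 4: O drops in col 2, lands at row 5
Move 5: X drops in col 2, lands at row 4
Move 6: O drops in col 4, lands at row 5

Answer: .....
.....
.....
.....
..XX.
X.OOO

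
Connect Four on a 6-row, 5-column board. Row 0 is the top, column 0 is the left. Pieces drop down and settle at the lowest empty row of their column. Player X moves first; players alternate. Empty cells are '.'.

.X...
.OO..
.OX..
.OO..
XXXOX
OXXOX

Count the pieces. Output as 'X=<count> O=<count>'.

X=9 O=8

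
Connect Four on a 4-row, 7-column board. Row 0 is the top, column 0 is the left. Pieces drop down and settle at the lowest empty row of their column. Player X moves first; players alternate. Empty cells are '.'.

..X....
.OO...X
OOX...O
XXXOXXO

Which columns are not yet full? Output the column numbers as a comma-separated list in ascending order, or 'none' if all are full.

Answer: 0,1,3,4,5,6

Derivation:
col 0: top cell = '.' → open
col 1: top cell = '.' → open
col 2: top cell = 'X' → FULL
col 3: top cell = '.' → open
col 4: top cell = '.' → open
col 5: top cell = '.' → open
col 6: top cell = '.' → open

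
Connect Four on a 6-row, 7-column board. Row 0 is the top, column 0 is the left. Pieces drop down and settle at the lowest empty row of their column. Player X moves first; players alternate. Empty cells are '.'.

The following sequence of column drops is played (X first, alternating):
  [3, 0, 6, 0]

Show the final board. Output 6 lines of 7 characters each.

Move 1: X drops in col 3, lands at row 5
Move 2: O drops in col 0, lands at row 5
Move 3: X drops in col 6, lands at row 5
Move 4: O drops in col 0, lands at row 4

Answer: .......
.......
.......
.......
O......
O..X..X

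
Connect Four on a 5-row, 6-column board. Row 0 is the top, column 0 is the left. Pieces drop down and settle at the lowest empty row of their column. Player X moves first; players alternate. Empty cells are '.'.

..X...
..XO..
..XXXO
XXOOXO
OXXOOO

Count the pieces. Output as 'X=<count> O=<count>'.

X=10 O=9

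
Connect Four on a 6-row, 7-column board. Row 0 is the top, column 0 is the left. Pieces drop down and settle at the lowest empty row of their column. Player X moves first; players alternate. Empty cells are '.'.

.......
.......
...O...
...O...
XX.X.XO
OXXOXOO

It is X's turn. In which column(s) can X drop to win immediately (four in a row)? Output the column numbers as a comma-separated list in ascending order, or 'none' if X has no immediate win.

Answer: 2

Derivation:
col 0: drop X → no win
col 1: drop X → no win
col 2: drop X → WIN!
col 3: drop X → no win
col 4: drop X → no win
col 5: drop X → no win
col 6: drop X → no win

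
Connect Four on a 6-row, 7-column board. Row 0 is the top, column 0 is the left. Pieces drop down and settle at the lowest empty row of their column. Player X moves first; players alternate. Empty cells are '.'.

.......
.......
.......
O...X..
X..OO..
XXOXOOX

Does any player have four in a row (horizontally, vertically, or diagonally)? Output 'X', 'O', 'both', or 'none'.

none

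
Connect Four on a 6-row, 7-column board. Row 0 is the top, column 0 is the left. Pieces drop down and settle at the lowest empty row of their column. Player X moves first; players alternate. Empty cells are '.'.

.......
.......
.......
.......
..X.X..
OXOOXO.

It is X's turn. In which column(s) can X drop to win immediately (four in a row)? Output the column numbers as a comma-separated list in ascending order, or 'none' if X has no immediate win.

Answer: none

Derivation:
col 0: drop X → no win
col 1: drop X → no win
col 2: drop X → no win
col 3: drop X → no win
col 4: drop X → no win
col 5: drop X → no win
col 6: drop X → no win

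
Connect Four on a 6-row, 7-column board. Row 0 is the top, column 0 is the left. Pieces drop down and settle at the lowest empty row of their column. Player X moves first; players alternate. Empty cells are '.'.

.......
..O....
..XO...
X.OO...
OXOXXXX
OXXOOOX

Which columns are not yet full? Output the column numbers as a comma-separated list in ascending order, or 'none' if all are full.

col 0: top cell = '.' → open
col 1: top cell = '.' → open
col 2: top cell = '.' → open
col 3: top cell = '.' → open
col 4: top cell = '.' → open
col 5: top cell = '.' → open
col 6: top cell = '.' → open

Answer: 0,1,2,3,4,5,6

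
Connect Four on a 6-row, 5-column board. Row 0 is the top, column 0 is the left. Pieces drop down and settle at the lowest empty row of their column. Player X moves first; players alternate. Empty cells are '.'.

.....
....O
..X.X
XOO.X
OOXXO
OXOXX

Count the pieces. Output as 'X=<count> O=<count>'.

X=9 O=8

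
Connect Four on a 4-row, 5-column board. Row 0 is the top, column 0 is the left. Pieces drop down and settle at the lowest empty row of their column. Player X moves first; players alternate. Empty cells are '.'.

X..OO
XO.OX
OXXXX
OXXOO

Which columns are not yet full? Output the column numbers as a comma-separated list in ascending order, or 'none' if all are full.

Answer: 1,2

Derivation:
col 0: top cell = 'X' → FULL
col 1: top cell = '.' → open
col 2: top cell = '.' → open
col 3: top cell = 'O' → FULL
col 4: top cell = 'O' → FULL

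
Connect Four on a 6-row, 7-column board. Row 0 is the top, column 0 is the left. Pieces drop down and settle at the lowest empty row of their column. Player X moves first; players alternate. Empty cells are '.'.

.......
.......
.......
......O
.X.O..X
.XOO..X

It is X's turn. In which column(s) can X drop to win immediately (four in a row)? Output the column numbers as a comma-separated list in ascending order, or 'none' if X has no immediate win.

Answer: none

Derivation:
col 0: drop X → no win
col 1: drop X → no win
col 2: drop X → no win
col 3: drop X → no win
col 4: drop X → no win
col 5: drop X → no win
col 6: drop X → no win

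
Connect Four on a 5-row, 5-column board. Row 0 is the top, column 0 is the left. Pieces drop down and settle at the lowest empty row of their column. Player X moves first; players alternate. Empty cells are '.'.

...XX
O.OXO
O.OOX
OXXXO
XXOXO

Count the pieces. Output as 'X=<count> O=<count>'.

X=10 O=10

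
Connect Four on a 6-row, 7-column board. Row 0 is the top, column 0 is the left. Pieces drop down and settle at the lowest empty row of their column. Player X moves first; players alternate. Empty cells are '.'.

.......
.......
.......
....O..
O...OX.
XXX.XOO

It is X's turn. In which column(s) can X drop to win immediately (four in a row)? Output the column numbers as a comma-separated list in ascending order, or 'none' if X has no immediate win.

col 0: drop X → no win
col 1: drop X → no win
col 2: drop X → no win
col 3: drop X → WIN!
col 4: drop X → no win
col 5: drop X → no win
col 6: drop X → no win

Answer: 3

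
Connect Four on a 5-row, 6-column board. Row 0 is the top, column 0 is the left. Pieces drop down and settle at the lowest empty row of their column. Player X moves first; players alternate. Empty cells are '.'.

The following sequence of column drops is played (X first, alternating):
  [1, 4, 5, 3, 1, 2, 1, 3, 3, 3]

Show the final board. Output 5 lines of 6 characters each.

Answer: ......
...O..
.X.X..
.X.O..
.XOOOX

Derivation:
Move 1: X drops in col 1, lands at row 4
Move 2: O drops in col 4, lands at row 4
Move 3: X drops in col 5, lands at row 4
Move 4: O drops in col 3, lands at row 4
Move 5: X drops in col 1, lands at row 3
Move 6: O drops in col 2, lands at row 4
Move 7: X drops in col 1, lands at row 2
Move 8: O drops in col 3, lands at row 3
Move 9: X drops in col 3, lands at row 2
Move 10: O drops in col 3, lands at row 1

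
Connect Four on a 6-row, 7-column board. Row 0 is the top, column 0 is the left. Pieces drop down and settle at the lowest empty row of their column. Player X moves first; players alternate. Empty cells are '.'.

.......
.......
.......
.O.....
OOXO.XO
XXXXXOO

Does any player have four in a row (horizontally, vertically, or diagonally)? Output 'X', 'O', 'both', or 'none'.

X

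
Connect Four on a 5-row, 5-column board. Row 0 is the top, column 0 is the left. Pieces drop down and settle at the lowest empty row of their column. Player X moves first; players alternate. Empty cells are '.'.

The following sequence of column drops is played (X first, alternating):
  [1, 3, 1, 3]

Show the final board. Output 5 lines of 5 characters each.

Move 1: X drops in col 1, lands at row 4
Move 2: O drops in col 3, lands at row 4
Move 3: X drops in col 1, lands at row 3
Move 4: O drops in col 3, lands at row 3

Answer: .....
.....
.....
.X.O.
.X.O.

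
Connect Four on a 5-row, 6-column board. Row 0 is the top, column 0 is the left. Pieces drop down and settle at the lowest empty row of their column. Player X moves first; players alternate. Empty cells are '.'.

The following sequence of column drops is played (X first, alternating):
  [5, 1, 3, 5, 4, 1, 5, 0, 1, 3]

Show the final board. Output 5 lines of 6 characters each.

Move 1: X drops in col 5, lands at row 4
Move 2: O drops in col 1, lands at row 4
Move 3: X drops in col 3, lands at row 4
Move 4: O drops in col 5, lands at row 3
Move 5: X drops in col 4, lands at row 4
Move 6: O drops in col 1, lands at row 3
Move 7: X drops in col 5, lands at row 2
Move 8: O drops in col 0, lands at row 4
Move 9: X drops in col 1, lands at row 2
Move 10: O drops in col 3, lands at row 3

Answer: ......
......
.X...X
.O.O.O
OO.XXX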